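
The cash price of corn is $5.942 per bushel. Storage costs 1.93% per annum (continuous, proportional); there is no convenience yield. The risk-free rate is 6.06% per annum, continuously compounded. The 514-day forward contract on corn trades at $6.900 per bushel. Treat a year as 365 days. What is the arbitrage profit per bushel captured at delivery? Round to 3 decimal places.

Fair forward: F* = S·e^(carry·T), with carry = (r + u) = 0.0606 + 0.0193 = 0.0799
F* = 5.942 · e^(0.0799 × 514/365) = 5.942 · e^0.112517 = 5.942 × 1.119091 = $6.6496
Market $6.900 > fair $6.6496: forward overpriced → cash-and-carry (buy spot, short the forward).
At maturity, profit = |F_mkt − F*| = |6.900 − 6.6496| = $0.250 per bushel

$0.250 per bushel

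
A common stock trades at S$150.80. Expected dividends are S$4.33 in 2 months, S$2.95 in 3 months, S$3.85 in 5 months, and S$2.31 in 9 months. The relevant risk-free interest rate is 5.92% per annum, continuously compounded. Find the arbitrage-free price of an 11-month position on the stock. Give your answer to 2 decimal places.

PV(dividends) I = 4.33·e^(−0.0592·2/12) + 2.95·e^(−0.0592·3/12) + 3.85·e^(−0.0592·5/12) + 2.31·e^(−0.0592·9/12)
I = 4.2875 + 2.9067 + 3.7562 + 2.2097 = 13.1601
F = (S − I)·e^(rT) = (150.80 − 13.1601) · e^(0.0592·11/12)
= 137.6399 · e^0.054267 = 137.6399 × 1.055766 = S$145.32

S$145.32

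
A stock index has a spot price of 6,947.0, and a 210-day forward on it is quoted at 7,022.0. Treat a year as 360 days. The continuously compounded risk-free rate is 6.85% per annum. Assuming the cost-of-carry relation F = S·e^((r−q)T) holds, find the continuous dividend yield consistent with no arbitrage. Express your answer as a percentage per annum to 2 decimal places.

5.01%

From F = S·e^((r−q)T): (r − q) = ln(F/S)/T
ln(7022.0/6947.0) = ln(1.010796) = 0.010738
(r − q) = 0.010738 / (210/360) = 0.018408
q = r − ln(F/S)/T = 0.0685 − 0.018408 = 0.050092
q = 5.01%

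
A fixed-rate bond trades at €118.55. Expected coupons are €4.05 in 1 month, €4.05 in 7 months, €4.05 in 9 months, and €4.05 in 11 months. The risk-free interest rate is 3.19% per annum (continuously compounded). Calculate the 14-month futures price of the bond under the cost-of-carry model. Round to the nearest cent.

PV(coupons) I = 4.05·e^(−0.0319·1/12) + 4.05·e^(−0.0319·7/12) + 4.05·e^(−0.0319·9/12) + 4.05·e^(−0.0319·11/12)
I = 4.0392 + 3.9753 + 3.9543 + 3.9333 = 15.9021
F = (S − I)·e^(rT) = (118.55 − 15.9021) · e^(0.0319·14/12)
= 102.6479 · e^0.037217 = 102.6479 × 1.037918 = €106.54

€106.54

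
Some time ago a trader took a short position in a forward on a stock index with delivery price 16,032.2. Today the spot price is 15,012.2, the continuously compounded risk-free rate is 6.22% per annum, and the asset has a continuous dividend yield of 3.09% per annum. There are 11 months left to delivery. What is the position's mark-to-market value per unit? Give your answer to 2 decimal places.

550.72

Current fair forward for the remaining 11 months: F = S·e^((r − q)·T), (r − q) = 0.0622 − 0.0309 = 0.0313
F = 15012.2 · e^(0.0313 × 11/12) = 15012.2 × 1.02910724 = 15449.1637
Value of long forward = (F − K)·e^(−rT) = (15449.1637 − 16032.2) · e^(−0.0622·11/12)
= -583.0363 × 0.94457833 = -550.72
Short position value = −(long value) = 550.72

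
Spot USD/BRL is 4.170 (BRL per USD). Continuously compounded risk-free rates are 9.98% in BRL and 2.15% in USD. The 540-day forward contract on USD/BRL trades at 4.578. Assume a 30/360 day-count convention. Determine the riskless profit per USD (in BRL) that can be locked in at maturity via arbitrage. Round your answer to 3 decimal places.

Fair forward: F* = S·e^(carry·T), with carry = (r_BRL − r_USD) = 0.0998 − 0.0215 = 0.0783
F* = 4.170 · e^(0.0783 × 540/360) = 4.170 · e^0.117450 = 4.170 × 1.124625 = 4.6897
Market 4.578 < fair 4.6897: forward underpriced → reverse cash-and-carry (short spot, go long the forward).
At maturity, profit = |F_mkt − F*| = |4.578 − 4.6897| = 0.112 per USD (in BRL)

0.112 per USD (in BRL)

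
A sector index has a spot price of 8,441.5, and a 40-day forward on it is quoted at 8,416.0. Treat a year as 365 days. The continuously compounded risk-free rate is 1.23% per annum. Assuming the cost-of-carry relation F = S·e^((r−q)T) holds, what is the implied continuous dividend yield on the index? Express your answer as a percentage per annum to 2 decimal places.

From F = S·e^((r−q)T): (r − q) = ln(F/S)/T
ln(8416.0/8441.5) = ln(0.996979) = -0.003026
(r − q) = -0.003026 / (40/365) = -0.027612
q = r − ln(F/S)/T = 0.0123 + 0.027612 = 0.039912
q = 3.99%

3.99%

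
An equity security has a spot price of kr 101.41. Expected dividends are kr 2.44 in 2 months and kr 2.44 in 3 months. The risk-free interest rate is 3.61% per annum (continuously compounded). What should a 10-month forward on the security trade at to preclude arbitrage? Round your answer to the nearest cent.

PV(dividends) I = 2.44·e^(−0.0361·2/12) + 2.44·e^(−0.0361·3/12)
I = 2.4254 + 2.4181 = 4.8435
F = (S − I)·e^(rT) = (101.41 − 4.8435) · e^(0.0361·10/12)
= 96.5665 · e^0.030083 = 96.5665 × 1.030540 = kr 99.52

kr 99.52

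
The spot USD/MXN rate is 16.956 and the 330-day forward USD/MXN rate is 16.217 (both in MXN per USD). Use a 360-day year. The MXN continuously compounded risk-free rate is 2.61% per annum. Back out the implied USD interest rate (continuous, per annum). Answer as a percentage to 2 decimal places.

F = S·e^((r_MXN − r_USD)T) ⇒ r_USD = r_MXN − ln(F/S)/T
ln(16.217/16.956) = -0.044562; /(330/360) = -0.048613
r_USD = 0.0261 + 0.048613 = 0.074713
r_USD = 7.47%

7.47%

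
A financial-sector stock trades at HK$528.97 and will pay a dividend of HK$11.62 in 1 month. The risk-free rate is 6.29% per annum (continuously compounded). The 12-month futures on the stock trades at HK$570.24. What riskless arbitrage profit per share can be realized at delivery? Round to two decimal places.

PV(dividends) I = 11.62·e^(−0.0629·1/12) = 11.5593
Fair futures F* = (S − I)·e^(rT) = (528.97 − 11.5593)·e^0.062900 = 517.4107 × 1.064920 = 551.0010
Market HK$570.24 > fair 551.0010: forward overpriced → cash-and-carry (borrow at r, buy the stock and collect the dividends, short the forward).
Profit at T = |F_mkt − F*| = |570.24 − 551.0010| = HK$19.24 per share

HK$19.24 per share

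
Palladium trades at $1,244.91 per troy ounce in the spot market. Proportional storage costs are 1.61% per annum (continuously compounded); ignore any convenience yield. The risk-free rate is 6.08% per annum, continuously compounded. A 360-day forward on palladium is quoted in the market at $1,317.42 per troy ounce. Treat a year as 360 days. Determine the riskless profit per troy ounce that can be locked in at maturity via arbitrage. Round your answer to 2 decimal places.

Fair forward: F* = S·e^(carry·T), with carry = (r + u) = 0.0608 + 0.0161 = 0.0769
F* = 1244.91 · e^(0.0769 × 360/360) = 1244.91 · e^0.07690000 = 1244.91 × 1.07993408 = $1344.4207
Market $1317.42 < fair $1344.4207: forward underpriced → reverse cash-and-carry (short spot, go long the forward).
At maturity, profit = |F_mkt − F*| = |1317.42 − 1344.4207| = $27.00 per troy ounce

$27.00 per troy ounce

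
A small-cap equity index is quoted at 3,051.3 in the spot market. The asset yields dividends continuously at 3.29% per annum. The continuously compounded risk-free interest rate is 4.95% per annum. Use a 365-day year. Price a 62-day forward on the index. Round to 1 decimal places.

F = S·e^((r − q)T) = 3051.3 · e^((0.0495 − 0.0329) × 62/365)
= 3051.3 · e^0.002820 = 3051.3 × 1.002824
F = 3,059.9

3,059.9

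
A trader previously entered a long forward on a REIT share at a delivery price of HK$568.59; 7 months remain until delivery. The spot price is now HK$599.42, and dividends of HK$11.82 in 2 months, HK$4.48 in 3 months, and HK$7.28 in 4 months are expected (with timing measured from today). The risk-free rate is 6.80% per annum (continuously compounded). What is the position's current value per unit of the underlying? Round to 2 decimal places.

HK$29.73

PV(remaining dividends) I = 11.82·e^(−0.0680·2/12) + 4.48·e^(−0.0680·3/12) + 7.28·e^(−0.0680·4/12) = 23.2081
Current forward F = (S − I)·e^(rT) = (599.42 − 23.2081)·e^(0.0680·7/12) = 576.2119 × 1.040464 = 599.5277
Value (long) = (F − K)·e^(−rT) = (599.5277 − 568.59) × 0.961110 = 29.7345
Value = HK$29.73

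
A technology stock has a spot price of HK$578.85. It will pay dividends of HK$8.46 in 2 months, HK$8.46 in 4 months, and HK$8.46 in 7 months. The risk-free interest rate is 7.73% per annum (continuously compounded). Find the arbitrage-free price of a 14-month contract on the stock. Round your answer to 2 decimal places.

HK$606.47

PV(dividends) I = 8.46·e^(−0.0773·2/12) + 8.46·e^(−0.0773·4/12) + 8.46·e^(−0.0773·7/12)
I = 8.3517 + 8.2448 + 8.0870 = 24.6835
F = (S − I)·e^(rT) = (578.85 − 24.6835) · e^(0.0773·14/12)
= 554.1665 · e^0.090183 = 554.1665 × 1.094375 = HK$606.47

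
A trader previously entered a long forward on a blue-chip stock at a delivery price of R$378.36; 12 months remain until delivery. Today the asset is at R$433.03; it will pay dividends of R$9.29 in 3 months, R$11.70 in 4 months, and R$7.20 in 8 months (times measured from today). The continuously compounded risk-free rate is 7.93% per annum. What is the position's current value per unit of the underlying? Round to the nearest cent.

R$56.18

PV(remaining dividends) I = 9.29·e^(−0.0793·3/12) + 11.70·e^(−0.0793·4/12) + 7.20·e^(−0.0793·8/12) = 27.3317
Current forward F = (S − I)·e^(rT) = (433.03 − 27.3317)·e^(0.0793·12/12) = 405.6983 × 1.082529 = 439.1802
Value (long) = (F − K)·e^(−rT) = (439.1802 − 378.36) × 0.923763 = 56.1835
Value = R$56.18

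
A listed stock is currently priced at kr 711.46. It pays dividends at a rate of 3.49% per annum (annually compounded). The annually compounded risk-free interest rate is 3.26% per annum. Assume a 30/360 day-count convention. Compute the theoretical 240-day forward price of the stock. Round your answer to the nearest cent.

F = S · (1+r)^T / (1+q)^T
= 711.46 × 1.021617 / 1.023133 = 711.46 × 0.998518
F = kr 710.41

kr 710.41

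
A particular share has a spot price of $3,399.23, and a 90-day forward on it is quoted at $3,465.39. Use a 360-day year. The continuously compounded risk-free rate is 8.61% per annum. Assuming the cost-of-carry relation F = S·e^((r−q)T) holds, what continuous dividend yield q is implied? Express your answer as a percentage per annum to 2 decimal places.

From F = S·e^((r−q)T): (r − q) = ln(F/S)/T
ln(3465.39/3399.23) = ln(1.019463) = 0.019276
(r − q) = 0.019276 / (90/360) = 0.077104
q = r − ln(F/S)/T = 0.0861 − 0.077104 = 0.008996
q = 0.90%

0.90%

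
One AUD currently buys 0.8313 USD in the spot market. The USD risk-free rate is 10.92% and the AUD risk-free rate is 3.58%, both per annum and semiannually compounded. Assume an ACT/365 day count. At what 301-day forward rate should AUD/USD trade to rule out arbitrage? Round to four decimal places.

0.8813

By covered interest parity, F = S · (1+r_USD/2)^(2T) / (1+r_AUD/2)^(2T)
= 0.8313 × 1.091639 / 1.029694 = 0.8313 × 1.060159
F = 0.8813 USD per AUD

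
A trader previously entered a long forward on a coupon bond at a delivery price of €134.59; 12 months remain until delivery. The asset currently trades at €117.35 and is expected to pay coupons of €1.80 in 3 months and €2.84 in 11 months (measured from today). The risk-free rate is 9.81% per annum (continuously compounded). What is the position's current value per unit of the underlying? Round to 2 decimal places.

PV(remaining coupons) I = 1.80·e^(−0.0981·3/12) + 2.84·e^(−0.0981·11/12) = 4.3522
Current forward F = (S − I)·e^(rT) = (117.35 − 4.3522)·e^(0.0981·12/12) = 112.9978 × 1.103073 = 124.6448
Value (long) = (F − K)·e^(−rT) = (124.6448 − 134.59) × 0.906558 = -9.0159
Value = -€9.02

-€9.02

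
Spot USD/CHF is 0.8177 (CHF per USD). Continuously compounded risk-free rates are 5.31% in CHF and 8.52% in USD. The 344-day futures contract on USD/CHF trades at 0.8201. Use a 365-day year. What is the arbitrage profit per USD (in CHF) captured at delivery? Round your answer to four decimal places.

0.0268 per USD (in CHF)

Fair futures: F* = S·e^(carry·T), with carry = (r_CHF − r_USD) = 0.0531 − 0.0852 = -0.0321
F* = 0.8177 · e^(-0.0321 × 344/365) = 0.8177 · e^-0.030253 = 0.8177 × 0.970200 = 0.7933
Market 0.8201 > fair 0.7933: forward overpriced → cash-and-carry (buy spot, short the forward).
At maturity, profit = |F_mkt − F*| = |0.8201 − 0.7933| = 0.0268 per USD (in CHF)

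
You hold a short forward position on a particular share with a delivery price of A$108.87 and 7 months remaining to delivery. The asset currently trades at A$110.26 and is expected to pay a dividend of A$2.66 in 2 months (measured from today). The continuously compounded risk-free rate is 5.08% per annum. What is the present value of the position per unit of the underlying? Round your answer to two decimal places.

PV(remaining dividends) I = 2.66·e^(−0.0508·2/12) = 2.6376
Current forward F = (S − I)·e^(rT) = (110.26 − 2.6376)·e^(0.0508·7/12) = 107.6224 × 1.030077 = 110.8594
Value (long) = (F − K)·e^(−rT) = (110.8594 − 108.87) × 0.970801 = 1.9313
Short position value = −(long value) = -A$1.93

-A$1.93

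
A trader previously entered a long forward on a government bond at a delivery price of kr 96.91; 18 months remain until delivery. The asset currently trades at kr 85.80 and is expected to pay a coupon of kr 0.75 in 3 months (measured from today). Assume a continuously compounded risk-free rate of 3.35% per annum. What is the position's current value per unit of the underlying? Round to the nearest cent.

PV(remaining coupons) I = 0.75·e^(−0.0335·3/12) = 0.7437
Current forward F = (S − I)·e^(rT) = (85.80 − 0.7437)·e^(0.0335·18/12) = 85.0563 × 1.051534 = 89.4396
Value (long) = (F − K)·e^(−rT) = (89.4396 − 96.91) × 0.950992 = -7.1043
Value = -kr 7.10

-kr 7.10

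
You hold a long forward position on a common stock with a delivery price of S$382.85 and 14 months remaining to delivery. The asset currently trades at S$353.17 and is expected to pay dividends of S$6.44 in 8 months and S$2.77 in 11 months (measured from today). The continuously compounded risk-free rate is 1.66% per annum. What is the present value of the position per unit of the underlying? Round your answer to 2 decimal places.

-S$31.43

PV(remaining dividends) I = 6.44·e^(−0.0166·8/12) + 2.77·e^(−0.0166·11/12) = 9.0973
Current forward F = (S − I)·e^(rT) = (353.17 − 9.0973)·e^(0.0166·14/12) = 344.0727 × 1.019555 = 350.8010
Value (long) = (F − K)·e^(−rT) = (350.8010 − 382.85) × 0.980820 = -31.4343
Value = -S$31.43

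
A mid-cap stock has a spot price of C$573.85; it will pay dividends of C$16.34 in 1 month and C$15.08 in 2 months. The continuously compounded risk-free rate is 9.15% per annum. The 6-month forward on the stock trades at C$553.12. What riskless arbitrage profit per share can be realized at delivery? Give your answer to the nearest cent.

C$15.07 per share

PV(dividends) I = 16.34·e^(−0.0915·1/12) + 15.08·e^(−0.0915·2/12) = 31.0677
Fair forward F* = (S − I)·e^(rT) = (573.85 − 31.0677)·e^0.045750 = 542.7823 × 1.046813 = 568.1916
Market C$553.12 < fair 568.1916: forward underpriced → reverse cash-and-carry (short the stock, invest proceeds at r, pay the dividends, go long the forward).
Profit at T = |F_mkt − F*| = |553.12 − 568.1916| = C$15.07 per share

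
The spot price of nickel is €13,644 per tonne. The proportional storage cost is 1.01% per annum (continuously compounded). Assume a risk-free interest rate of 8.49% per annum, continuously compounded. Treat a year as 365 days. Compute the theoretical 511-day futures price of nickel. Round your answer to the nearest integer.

Net carry = r + u − y = 0.0849 + 0.0101 − 0.0000 = 0.0950
F = S·e^((r+u−y)T) = 13644 · e^(0.0950 × 511/365) = 13644 · e^0.133000
= 13644 × 1.142250 = €15,585 per tonne

€15,585 per tonne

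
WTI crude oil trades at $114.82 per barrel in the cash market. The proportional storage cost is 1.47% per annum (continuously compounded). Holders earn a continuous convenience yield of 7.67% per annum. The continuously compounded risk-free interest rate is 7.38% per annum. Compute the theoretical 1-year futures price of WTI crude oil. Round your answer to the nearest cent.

Net carry = r + u − y = 0.0738 + 0.0147 − 0.0767 = 0.0118
F = S·e^((r+u−y)T) = 114.82 · e^(0.0118 × 1) = 114.82 · e^0.011800
= 114.82 × 1.011870 = $116.18 per barrel

$116.18 per barrel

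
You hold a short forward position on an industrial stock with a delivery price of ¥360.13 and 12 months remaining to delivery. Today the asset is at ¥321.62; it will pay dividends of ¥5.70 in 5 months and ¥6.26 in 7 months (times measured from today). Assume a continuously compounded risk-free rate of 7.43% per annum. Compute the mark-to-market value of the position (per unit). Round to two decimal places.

¥24.24

PV(remaining dividends) I = 5.70·e^(−0.0743·5/12) + 6.26·e^(−0.0743·7/12) = 11.5207
Current forward F = (S − I)·e^(rT) = (321.62 − 11.5207)·e^(0.0743·12/12) = 310.0993 × 1.077130 = 334.0173
Value (long) = (F − K)·e^(−rT) = (334.0173 − 360.13) × 0.928393 = -24.2428
Short position value = −(long value) = ¥24.24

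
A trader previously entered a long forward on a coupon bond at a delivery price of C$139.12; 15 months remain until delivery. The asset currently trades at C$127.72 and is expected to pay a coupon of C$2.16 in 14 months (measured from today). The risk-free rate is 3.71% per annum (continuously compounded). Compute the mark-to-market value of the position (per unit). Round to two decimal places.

-C$7.16

PV(remaining coupons) I = 2.16·e^(−0.0371·14/12) = 2.0685
Current forward F = (S − I)·e^(rT) = (127.72 − 2.0685)·e^(0.0371·15/12) = 125.6515 × 1.047467 = 131.6158
Value (long) = (F − K)·e^(−rT) = (131.6158 − 139.12) × 0.954684 = -7.1641
Value = -C$7.16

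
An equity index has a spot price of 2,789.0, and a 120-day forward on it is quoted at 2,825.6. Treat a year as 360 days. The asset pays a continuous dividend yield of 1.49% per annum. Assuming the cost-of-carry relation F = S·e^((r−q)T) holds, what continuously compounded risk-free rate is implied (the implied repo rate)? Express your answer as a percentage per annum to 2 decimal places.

5.40%

From F = S·e^((r−q)T): (r − q) = ln(F/S)/T
ln(2825.6/2789.0) = ln(1.013123) = 0.013038
(r − q) = 0.013038 / (120/360) = 0.039114
r = ln(F/S)/T + q = 0.039114 + 0.0149 = 0.054014
r = 5.40%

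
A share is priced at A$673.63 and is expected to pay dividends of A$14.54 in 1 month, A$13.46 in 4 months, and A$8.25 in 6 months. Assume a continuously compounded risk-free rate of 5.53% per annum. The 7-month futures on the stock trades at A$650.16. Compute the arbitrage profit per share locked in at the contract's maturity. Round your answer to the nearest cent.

PV(dividends) I = 14.54·e^(−0.0553·1/12) + 13.46·e^(−0.0553·4/12) + 8.25·e^(−0.0553·6/12) = 35.7123
Fair futures F* = (S − I)·e^(rT) = (673.63 − 35.7123)·e^0.032258 = 637.9177 × 1.032784 = 658.8312
Market A$650.16 < fair 658.8312: forward underpriced → reverse cash-and-carry (short the stock, invest proceeds at r, pay the dividends, go long the forward).
Profit at T = |F_mkt − F*| = |650.16 − 658.8312| = A$8.67 per share

A$8.67 per share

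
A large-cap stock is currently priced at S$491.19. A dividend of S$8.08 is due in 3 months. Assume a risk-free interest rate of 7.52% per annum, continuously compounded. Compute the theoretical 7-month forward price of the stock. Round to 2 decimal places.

S$504.93

PV(dividends) I = 8.08·e^(−0.0752·3/12)
I = 7.9295
F = (S − I)·e^(rT) = (491.19 − 7.9295) · e^(0.0752·7/12)
= 483.2605 · e^0.043867 = 483.2605 × 1.044843 = S$504.93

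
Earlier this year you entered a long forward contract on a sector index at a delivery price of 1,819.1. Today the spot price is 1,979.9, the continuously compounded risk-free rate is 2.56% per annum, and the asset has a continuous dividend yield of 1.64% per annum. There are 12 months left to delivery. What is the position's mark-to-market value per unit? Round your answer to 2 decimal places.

Current fair forward for the remaining 12 months: F = S·e^((r − q)·T), (r − q) = 0.0256 − 0.0164 = 0.0092
F = 1979.9 · e^(0.0092 × 12/12) = 1979.9 × 1.00924245 = 1998.1991
Value of long forward = (F − K)·e^(−rT) = (1998.1991 − 1819.1) · e^(−0.0256·12/12)
= 179.0991 × 0.97472490 = 174.57

174.57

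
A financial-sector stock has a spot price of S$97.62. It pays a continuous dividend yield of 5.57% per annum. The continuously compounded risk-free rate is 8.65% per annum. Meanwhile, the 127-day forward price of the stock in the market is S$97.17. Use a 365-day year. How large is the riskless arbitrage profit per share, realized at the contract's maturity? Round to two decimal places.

S$1.50 per share

Fair forward: F* = S·e^(carry·T), with carry = (r − q) = 0.0865 − 0.0557 = 0.0308
F* = 97.62 · e^(0.0308 × 127/365) = 97.62 · e^0.010717 = 97.62 × 1.010775 = S$98.6719
Market S$97.17 < fair S$98.6719: forward underpriced → reverse cash-and-carry (short spot, go long the forward).
At maturity, profit = |F_mkt − F*| = |97.17 − 98.6719| = S$1.50 per share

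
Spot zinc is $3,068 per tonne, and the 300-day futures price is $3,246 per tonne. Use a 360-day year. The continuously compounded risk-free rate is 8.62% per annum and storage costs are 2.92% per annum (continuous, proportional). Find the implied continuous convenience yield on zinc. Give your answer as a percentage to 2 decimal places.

4.77%

F = S·e^((r+u−y)T) ⇒ (r+u−y) = ln(F/S)/T
ln(3246/3068) = 0.056398; /T ⇒ 0.067678
y = r + u − ln(F/S)/T = 0.0862 + 0.0292 − 0.067678 = 0.047722
y = 4.77%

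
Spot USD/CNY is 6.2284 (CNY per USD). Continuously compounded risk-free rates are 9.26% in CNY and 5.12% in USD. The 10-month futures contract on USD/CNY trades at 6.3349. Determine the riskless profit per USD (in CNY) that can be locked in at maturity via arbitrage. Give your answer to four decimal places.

0.1121 per USD (in CNY)

Fair futures: F* = S·e^(carry·T), with carry = (r_CNY − r_USD) = 0.0926 − 0.0512 = 0.0414
F* = 6.2284 · e^(0.0414 × 10/12) = 6.2284 · e^0.034500 = 6.2284 × 1.035102 = 6.4470
Market 6.3349 < fair 6.4470: forward underpriced → reverse cash-and-carry (short spot, go long the forward).
At maturity, profit = |F_mkt − F*| = |6.3349 − 6.4470| = 0.1121 per USD (in CNY)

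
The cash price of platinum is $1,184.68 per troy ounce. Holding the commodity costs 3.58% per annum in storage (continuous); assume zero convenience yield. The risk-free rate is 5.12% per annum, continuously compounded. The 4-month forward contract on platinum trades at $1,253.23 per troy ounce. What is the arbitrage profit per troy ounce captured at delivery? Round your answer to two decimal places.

Fair forward: F* = S·e^(carry·T), with carry = (r + u) = 0.0512 + 0.0358 = 0.0870
F* = 1184.68 · e^(0.0870 × 4/12) = 1184.68 · e^0.02900000 = 1184.68 × 1.02942459 = $1219.5387
Market $1253.23 > fair $1219.5387: forward overpriced → cash-and-carry (buy spot, short the forward).
At maturity, profit = |F_mkt − F*| = |1253.23 − 1219.5387| = $33.69 per troy ounce

$33.69 per troy ounce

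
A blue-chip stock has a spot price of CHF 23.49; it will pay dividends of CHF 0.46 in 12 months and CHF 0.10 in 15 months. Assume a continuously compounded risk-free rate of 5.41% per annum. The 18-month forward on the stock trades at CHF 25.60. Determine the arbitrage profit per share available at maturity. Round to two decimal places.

PV(dividends) I = 0.46·e^(−0.0541·12/12) + 0.10·e^(−0.0541·15/12) = 0.5292
Fair forward F* = (S − I)·e^(rT) = (23.49 − 0.5292)·e^0.081150 = 22.9608 × 1.084534 = 24.9018
Market CHF 25.60 > fair 24.9018: forward overpriced → cash-and-carry (borrow at r, buy the stock and collect the dividends, short the forward).
Profit at T = |F_mkt − F*| = |25.60 − 24.9018| = CHF 0.70 per share

CHF 0.70 per share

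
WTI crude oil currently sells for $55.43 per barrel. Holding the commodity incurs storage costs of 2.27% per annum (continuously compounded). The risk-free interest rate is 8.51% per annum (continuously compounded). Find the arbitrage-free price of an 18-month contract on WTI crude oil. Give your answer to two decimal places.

Net carry = r + u − y = 0.0851 + 0.0227 − 0.0000 = 0.1078
F = S·e^((r+u−y)T) = 55.43 · e^(0.1078 × 18/12) = 55.43 · e^0.161700
= 55.43 × 1.175508 = $65.16 per barrel

$65.16 per barrel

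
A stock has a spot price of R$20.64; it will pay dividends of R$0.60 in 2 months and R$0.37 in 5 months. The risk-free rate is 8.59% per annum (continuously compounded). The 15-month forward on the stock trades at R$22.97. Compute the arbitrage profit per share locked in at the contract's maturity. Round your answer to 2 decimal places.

R$1.05 per share

PV(dividends) I = 0.60·e^(−0.0859·2/12) + 0.37·e^(−0.0859·5/12) = 0.9485
Fair forward F* = (S − I)·e^(rT) = (20.64 − 0.9485)·e^0.107375 = 19.6915 × 1.113352 = 21.9236
Market R$22.97 > fair 21.9236: forward overpriced → cash-and-carry (borrow at r, buy the stock and collect the dividends, short the forward).
Profit at T = |F_mkt − F*| = |22.97 − 21.9236| = R$1.05 per share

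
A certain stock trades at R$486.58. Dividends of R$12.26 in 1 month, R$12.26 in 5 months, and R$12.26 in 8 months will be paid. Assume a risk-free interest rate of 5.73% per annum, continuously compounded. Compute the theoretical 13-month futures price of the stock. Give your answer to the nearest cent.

PV(dividends) I = 12.26·e^(−0.0573·1/12) + 12.26·e^(−0.0573·5/12) + 12.26·e^(−0.0573·8/12)
I = 12.2016 + 11.9708 + 11.8005 = 35.9729
F = (S − I)·e^(rT) = (486.58 − 35.9729) · e^(0.0573·13/12)
= 450.6071 · e^0.062075 = 450.6071 × 1.064042 = R$479.46

R$479.46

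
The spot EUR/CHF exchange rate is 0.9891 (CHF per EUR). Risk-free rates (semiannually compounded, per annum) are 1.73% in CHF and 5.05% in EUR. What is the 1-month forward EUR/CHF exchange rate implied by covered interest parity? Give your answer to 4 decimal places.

0.9864

By covered interest parity, F = S · (1+r_CHF/2)^(2T) / (1+r_EUR/2)^(2T)
= 0.9891 × 1.001436 / 1.004165 = 0.9891 × 0.997282
F = 0.9864 CHF per EUR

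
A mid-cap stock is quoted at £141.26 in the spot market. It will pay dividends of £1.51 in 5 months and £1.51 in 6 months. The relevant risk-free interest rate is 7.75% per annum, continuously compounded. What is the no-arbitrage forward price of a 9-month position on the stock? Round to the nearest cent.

PV(dividends) I = 1.51·e^(−0.0775·5/12) + 1.51·e^(−0.0775·6/12)
I = 1.4620 + 1.4526 = 2.9146
F = (S − I)·e^(rT) = (141.26 − 2.9146) · e^(0.0775·9/12)
= 138.3454 · e^0.058125 = 138.3454 × 1.059847 = £146.62

£146.62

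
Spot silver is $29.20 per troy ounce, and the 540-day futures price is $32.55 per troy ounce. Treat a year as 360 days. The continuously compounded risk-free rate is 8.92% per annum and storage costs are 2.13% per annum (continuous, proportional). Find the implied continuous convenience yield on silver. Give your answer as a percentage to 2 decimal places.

3.81%

F = S·e^((r+u−y)T) ⇒ (r+u−y) = ln(F/S)/T
ln(32.55/29.20) = 0.108609; /T ⇒ 0.072406
y = r + u − ln(F/S)/T = 0.0892 + 0.0213 − 0.072406 = 0.038094
y = 3.81%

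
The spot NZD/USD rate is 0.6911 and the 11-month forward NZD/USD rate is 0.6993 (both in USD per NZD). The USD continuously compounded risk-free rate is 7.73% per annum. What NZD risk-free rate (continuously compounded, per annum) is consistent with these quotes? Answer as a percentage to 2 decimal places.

6.44%

F = S·e^((r_USD − r_NZD)T) ⇒ r_NZD = r_USD − ln(F/S)/T
ln(0.6993/0.6911) = 0.011795; /(11/12) = 0.012867
r_NZD = 0.0773 − 0.012867 = 0.064433
r_NZD = 6.44%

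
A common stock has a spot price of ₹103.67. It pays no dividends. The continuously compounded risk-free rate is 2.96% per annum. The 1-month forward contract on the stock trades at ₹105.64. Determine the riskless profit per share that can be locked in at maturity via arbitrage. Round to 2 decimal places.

Fair forward: F* = S·e^(carry·T), with carry = r = 0.0296
F* = 103.67 · e^(0.0296 × 1/12) = 103.67 · e^0.002467 = 103.67 × 1.002470 = ₹103.9261
Market ₹105.64 > fair ₹103.9261: forward overpriced → cash-and-carry (buy spot, short the forward).
At maturity, profit = |F_mkt − F*| = |105.64 − 103.9261| = ₹1.71 per share

₹1.71 per share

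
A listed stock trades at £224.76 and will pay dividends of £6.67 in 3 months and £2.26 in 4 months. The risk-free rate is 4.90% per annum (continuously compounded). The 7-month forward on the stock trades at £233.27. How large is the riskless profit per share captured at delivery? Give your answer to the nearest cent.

PV(dividends) I = 6.67·e^(−0.0490·3/12) + 2.26·e^(−0.0490·4/12) = 8.8122
Fair forward F* = (S − I)·e^(rT) = (224.76 − 8.8122)·e^0.028583 = 215.9478 × 1.028995 = 222.2092
Market £233.27 > fair 222.2092: forward overpriced → cash-and-carry (borrow at r, buy the stock and collect the dividends, short the forward).
Profit at T = |F_mkt − F*| = |233.27 − 222.2092| = £11.06 per share

£11.06 per share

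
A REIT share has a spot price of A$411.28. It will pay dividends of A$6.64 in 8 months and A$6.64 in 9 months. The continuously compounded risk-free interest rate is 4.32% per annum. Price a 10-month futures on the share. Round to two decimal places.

A$413.00

PV(dividends) I = 6.64·e^(−0.0432·8/12) + 6.64·e^(−0.0432·9/12)
I = 6.4515 + 6.4283 = 12.8798
F = (S − I)·e^(rT) = (411.28 − 12.8798) · e^(0.0432·10/12)
= 398.4002 · e^0.036000 = 398.4002 × 1.036656 = A$413.00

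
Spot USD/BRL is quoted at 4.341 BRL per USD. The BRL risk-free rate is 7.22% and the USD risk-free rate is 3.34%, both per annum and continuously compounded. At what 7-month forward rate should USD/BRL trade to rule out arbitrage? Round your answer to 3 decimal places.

F = S·e^((r_BRL − r_USD)T) = 4.341 · e^((0.0722 − 0.0334) × 7/12)
= 4.341 · e^0.022633 = 4.341 × 1.022891
F = 4.440 BRL per USD

4.440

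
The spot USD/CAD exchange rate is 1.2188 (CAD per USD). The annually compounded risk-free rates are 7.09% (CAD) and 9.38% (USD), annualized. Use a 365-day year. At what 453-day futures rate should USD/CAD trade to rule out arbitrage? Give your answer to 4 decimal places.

1.1872

By covered interest parity, F = S · (1+r_CAD)^T / (1+r_USD)^T
= 1.2188 × 1.088733 / 1.117701 = 1.2188 × 0.974083
F = 1.1872 CAD per USD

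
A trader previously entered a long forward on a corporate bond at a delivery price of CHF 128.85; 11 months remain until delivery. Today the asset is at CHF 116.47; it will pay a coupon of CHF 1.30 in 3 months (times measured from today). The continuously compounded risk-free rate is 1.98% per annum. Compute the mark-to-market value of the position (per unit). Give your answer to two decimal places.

PV(remaining coupons) I = 1.30·e^(−0.0198·3/12) = 1.2936
Current forward F = (S − I)·e^(rT) = (116.47 − 1.2936)·e^(0.0198·11/12) = 115.1764 × 1.018316 = 117.2860
Value (long) = (F − K)·e^(−rT) = (117.2860 − 128.85) × 0.982014 = -11.3560
Value = -CHF 11.36

-CHF 11.36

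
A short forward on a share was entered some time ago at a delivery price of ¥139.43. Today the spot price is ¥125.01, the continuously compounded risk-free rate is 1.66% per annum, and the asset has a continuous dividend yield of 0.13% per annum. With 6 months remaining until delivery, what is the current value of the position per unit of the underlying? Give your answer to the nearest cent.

¥13.35

Current fair forward for the remaining 6 months: F = S·e^((r − q)·T), (r − q) = 0.0166 − 0.0013 = 0.0153
F = 125.01 · e^(0.0153 × 6/12) = 125.01 × 1.007679 = 125.9700
Value of long forward = (F − K)·e^(−rT) = (125.9700 − 139.43) · e^(−0.0166·6/12)
= -13.4600 × 0.991734 = -13.35
Short position value = −(long value) = ¥13.35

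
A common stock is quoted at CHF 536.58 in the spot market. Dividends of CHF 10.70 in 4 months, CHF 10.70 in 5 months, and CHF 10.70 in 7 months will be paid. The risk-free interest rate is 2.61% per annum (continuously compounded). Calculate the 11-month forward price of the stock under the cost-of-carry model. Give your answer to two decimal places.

CHF 517.07

PV(dividends) I = 10.70·e^(−0.0261·4/12) + 10.70·e^(−0.0261·5/12) + 10.70·e^(−0.0261·7/12)
I = 10.6073 + 10.5843 + 10.5383 = 31.7299
F = (S − I)·e^(rT) = (536.58 − 31.7299) · e^(0.0261·11/12)
= 504.8501 · e^0.023925 = 504.8501 × 1.024213 = CHF 517.07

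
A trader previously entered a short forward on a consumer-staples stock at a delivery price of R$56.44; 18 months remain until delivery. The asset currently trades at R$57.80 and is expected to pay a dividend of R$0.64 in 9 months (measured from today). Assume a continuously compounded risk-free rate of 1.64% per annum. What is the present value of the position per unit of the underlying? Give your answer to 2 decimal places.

PV(remaining dividends) I = 0.64·e^(−0.0164·9/12) = 0.6322
Current forward F = (S − I)·e^(rT) = (57.80 − 0.6322)·e^(0.0164·18/12) = 57.1678 × 1.024905 = 58.5916
Value (long) = (F − K)·e^(−rT) = (58.5916 − 56.44) × 0.975700 = 2.0993
Short position value = −(long value) = -R$2.10

-R$2.10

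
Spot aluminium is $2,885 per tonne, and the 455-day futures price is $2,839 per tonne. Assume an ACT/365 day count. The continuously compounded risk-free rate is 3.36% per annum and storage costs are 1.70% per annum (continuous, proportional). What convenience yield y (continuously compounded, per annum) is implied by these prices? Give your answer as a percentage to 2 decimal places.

F = S·e^((r+u−y)T) ⇒ (r+u−y) = ln(F/S)/T
ln(2839/2885) = -0.016073; /T ⇒ -0.012894
y = r + u − ln(F/S)/T = 0.0336 + 0.0170 + 0.012894 = 0.063494
y = 6.35%

6.35%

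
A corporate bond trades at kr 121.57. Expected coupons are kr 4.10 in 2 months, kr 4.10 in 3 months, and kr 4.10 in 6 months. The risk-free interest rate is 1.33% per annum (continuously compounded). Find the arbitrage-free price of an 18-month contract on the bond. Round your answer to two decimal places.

kr 111.52

PV(coupons) I = 4.10·e^(−0.0133·2/12) + 4.10·e^(−0.0133·3/12) + 4.10·e^(−0.0133·6/12)
I = 4.0909 + 4.0864 + 4.0728 = 12.2501
F = (S − I)·e^(rT) = (121.57 − 12.2501) · e^(0.0133·18/12)
= 109.3199 · e^0.019950 = 109.3199 × 1.020150 = kr 111.52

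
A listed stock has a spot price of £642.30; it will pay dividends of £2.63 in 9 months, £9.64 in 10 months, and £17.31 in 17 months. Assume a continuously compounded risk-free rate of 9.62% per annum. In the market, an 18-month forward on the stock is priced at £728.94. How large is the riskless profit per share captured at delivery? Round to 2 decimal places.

PV(dividends) I = 2.63·e^(−0.0962·9/12) + 9.64·e^(−0.0962·10/12) + 17.31·e^(−0.0962·17/12) = 26.4489
Fair forward F* = (S − I)·e^(rT) = (642.30 − 26.4489)·e^0.144300 = 615.8511 × 1.155231 = 711.4503
Market £728.94 > fair 711.4503: forward overpriced → cash-and-carry (borrow at r, buy the stock and collect the dividends, short the forward).
Profit at T = |F_mkt − F*| = |728.94 − 711.4503| = £17.49 per share

£17.49 per share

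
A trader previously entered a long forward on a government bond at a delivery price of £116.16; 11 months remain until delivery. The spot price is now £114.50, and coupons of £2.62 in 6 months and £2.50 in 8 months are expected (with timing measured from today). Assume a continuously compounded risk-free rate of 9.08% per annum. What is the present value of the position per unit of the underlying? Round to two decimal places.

£2.76

PV(remaining coupons) I = 2.62·e^(−0.0908·6/12) + 2.50·e^(−0.0908·8/12) = 4.8569
Current forward F = (S − I)·e^(rT) = (114.50 − 4.8569)·e^(0.0908·11/12) = 109.6431 × 1.086795 = 119.1596
Value (long) = (F − K)·e^(−rT) = (119.1596 − 116.16) × 0.920136 = 2.7600
Value = £2.76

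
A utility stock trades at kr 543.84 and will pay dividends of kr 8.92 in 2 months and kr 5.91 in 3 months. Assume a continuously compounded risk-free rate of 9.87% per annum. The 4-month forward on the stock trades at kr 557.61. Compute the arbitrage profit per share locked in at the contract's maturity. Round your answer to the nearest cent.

PV(dividends) I = 8.92·e^(−0.0987·2/12) + 5.91·e^(−0.0987·3/12) = 14.5404
Fair forward F* = (S − I)·e^(rT) = (543.84 − 14.5404)·e^0.032900 = 529.2996 × 1.033447 = 547.0031
Market kr 557.61 > fair 547.0031: forward overpriced → cash-and-carry (borrow at r, buy the stock and collect the dividends, short the forward).
Profit at T = |F_mkt − F*| = |557.61 − 547.0031| = kr 10.61 per share

kr 10.61 per share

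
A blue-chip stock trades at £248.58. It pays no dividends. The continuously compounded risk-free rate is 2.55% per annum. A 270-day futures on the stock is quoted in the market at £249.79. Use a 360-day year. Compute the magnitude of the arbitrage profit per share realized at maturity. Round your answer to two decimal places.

Fair futures: F* = S·e^(carry·T), with carry = r = 0.0255
F* = 248.58 · e^(0.0255 × 270/360) = 248.58 · e^0.019125 = 248.58 × 1.019309 = £253.3798
Market £249.79 < fair £253.3798: forward underpriced → reverse cash-and-carry (short spot, go long the forward).
At maturity, profit = |F_mkt − F*| = |249.79 − 253.3798| = £3.59 per share

£3.59 per share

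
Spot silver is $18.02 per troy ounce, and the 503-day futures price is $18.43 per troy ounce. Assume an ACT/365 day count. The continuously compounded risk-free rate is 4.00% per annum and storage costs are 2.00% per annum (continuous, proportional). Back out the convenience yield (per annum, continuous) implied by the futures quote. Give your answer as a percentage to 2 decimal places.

F = S·e^((r+u−y)T) ⇒ (r+u−y) = ln(F/S)/T
ln(18.43/18.02) = 0.022498; /T ⇒ 0.016326
y = r + u − ln(F/S)/T = 0.0400 + 0.0200 − 0.016326 = 0.043674
y = 4.37%

4.37%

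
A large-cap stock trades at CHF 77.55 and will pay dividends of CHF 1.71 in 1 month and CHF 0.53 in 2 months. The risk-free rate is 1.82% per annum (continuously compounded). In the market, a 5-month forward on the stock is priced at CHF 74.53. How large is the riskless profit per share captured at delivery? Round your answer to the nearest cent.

CHF 1.36 per share

PV(dividends) I = 1.71·e^(−0.0182·1/12) + 0.53·e^(−0.0182·2/12) = 2.2358
Fair forward F* = (S − I)·e^(rT) = (77.55 − 2.2358)·e^0.007583 = 75.3142 × 1.007612 = 75.8875
Market CHF 74.53 < fair 75.8875: forward underpriced → reverse cash-and-carry (short the stock, invest proceeds at r, pay the dividends, go long the forward).
Profit at T = |F_mkt − F*| = |74.53 − 75.8875| = CHF 1.36 per share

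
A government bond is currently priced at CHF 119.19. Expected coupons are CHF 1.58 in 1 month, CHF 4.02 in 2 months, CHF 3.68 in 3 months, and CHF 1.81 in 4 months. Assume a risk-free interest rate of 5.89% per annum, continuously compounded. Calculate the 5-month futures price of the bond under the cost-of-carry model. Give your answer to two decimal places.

CHF 110.93

PV(coupons) I = 1.58·e^(−0.0589·1/12) + 4.02·e^(−0.0589·2/12) + 3.68·e^(−0.0589·3/12) + 1.81·e^(−0.0589·4/12)
I = 1.5723 + 3.9807 + 3.6262 + 1.7748 = 10.9540
F = (S − I)·e^(rT) = (119.19 − 10.9540) · e^(0.0589·5/12)
= 108.2360 · e^0.024542 = 108.2360 × 1.024846 = CHF 110.93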